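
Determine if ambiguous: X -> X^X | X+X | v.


'v^v+v' has two parse trees (no precedence encoded between ^ and +)
Ambiguous


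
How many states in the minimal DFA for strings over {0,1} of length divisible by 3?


Track length mod 3: states 0..2, accept at 0
Minimal DFA: 3 states


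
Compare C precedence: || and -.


'-' is additive (level 9); '||' is logical OR (level 1)
Higher level binds tighter
'-' has higher precedence than '||'


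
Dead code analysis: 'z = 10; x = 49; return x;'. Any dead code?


z is assigned but never read
Dead: 'z = 10'


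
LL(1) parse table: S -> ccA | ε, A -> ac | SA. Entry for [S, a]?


For [S, a]: ε is nullable and 'a' ∈ FOLLOW(S)
Entry: S -> ε


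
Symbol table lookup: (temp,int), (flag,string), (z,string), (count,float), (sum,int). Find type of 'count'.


Lookup 'count' → type float


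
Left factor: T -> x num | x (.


Common prefix: 'x'
Factored: T -> x T', T' -> num | (


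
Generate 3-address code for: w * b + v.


Break into single-operator statements:
t1 = w * b
t2 = t1 + v


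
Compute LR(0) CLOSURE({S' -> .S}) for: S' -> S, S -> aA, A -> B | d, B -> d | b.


Start: S' -> .S
For each item with dot before a nonterminal B, add B -> .γ for every B-production
Closure: [S' -> .S, S -> .aA]


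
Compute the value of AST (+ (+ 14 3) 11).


Evaluate inner: (+ 14 3) = 17
Evaluate root: (+ 17 11) = 28
Result: 28


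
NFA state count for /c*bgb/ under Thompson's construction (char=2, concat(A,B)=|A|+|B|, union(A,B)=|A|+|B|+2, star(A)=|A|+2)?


Syntax tree has 4 char leaf(s), 0 union(s), 1 star(s)
chars contribute 4×2 = 8; each union adds +2; each star adds +2
Total: 8 + 0 + 2 = 10 states


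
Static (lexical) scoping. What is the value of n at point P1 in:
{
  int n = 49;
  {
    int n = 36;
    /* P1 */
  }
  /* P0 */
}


n declared in the same block as P1
n = 36


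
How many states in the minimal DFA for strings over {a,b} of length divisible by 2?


Track length mod 2: states 0..1, accept at 0
Minimal DFA: 2 states


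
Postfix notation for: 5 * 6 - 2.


Left to right (same or higher precedence on left)
Postfix: 5 6 * 2 -


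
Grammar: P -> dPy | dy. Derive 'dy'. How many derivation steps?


Derivation: P => dy
Steps: 1


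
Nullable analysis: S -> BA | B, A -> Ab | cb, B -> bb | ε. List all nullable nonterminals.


A nonterminal is nullable iff some alternative derives ε (directly, or every symbol in it is nullable)
Nullable: {B, S}


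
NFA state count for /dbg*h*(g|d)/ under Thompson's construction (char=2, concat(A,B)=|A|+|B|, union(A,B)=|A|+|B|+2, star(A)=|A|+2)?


Syntax tree has 6 char leaf(s), 1 union(s), 2 star(s)
chars contribute 6×2 = 12; each union adds +2; each star adds +2
Total: 12 + 2 + 4 = 18 states


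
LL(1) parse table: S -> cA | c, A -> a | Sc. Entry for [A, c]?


For [A, c]: 'c' ∈ FIRST(Sc)
Entry: A -> Sc


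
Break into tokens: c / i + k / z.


Scan left to right, longest-match per lexeme
Tokens: ID(c), OP(/), ID(i), OP(+), ID(k), OP(/), ID(z)


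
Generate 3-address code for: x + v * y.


Break into single-operator statements:
t1 = v * y
t2 = x + t1


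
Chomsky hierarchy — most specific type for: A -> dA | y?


Right-linear: every RHS is a terminal or a terminal followed by one nonterminal
Classification: Type 3 (Regular)


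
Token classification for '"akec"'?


Pattern: double-quoted sequence
Type: STRING_LITERAL


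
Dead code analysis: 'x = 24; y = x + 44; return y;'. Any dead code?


x is read by y's definition; y is returned
No dead code


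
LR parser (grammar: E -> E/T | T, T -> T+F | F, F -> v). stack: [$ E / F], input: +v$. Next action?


'F' (not preceded by T+) is the handle for T -> F
Action: reduce (T -> F)


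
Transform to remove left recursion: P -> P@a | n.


Left-recursive alternatives: P@a; non-recursive: n
Introduce P': P -> nP', P' -> @aP' | ε


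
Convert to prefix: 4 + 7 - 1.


left-to-right (same/higher precedence on left): tree is (- (+ 4 7) 1)
Prefix: - + 4 7 1


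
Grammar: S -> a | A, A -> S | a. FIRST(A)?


Per alternative of A: FIRST(S) = {a}; FIRST(a) = {a}
FIRST(A) = {a}


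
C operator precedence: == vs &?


'==' is equality (level 6); '&' is bitwise AND (level 5)
Higher level binds tighter
'==' has higher precedence than '&'


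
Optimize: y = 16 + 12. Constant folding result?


16 + 12 = 28 at compile time
Optimized: y = 28


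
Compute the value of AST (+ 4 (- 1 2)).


Evaluate inner: (- 1 2) = -1
Evaluate root: (+ 4 -1) = 3
Result: 3


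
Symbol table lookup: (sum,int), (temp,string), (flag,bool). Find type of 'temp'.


Lookup 'temp' → type string


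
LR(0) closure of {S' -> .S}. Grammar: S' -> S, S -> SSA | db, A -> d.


Start: S' -> .S
For each item with dot before a nonterminal B, add B -> .γ for every B-production
Closure: [S' -> .S, S -> .SSA, S -> .db]


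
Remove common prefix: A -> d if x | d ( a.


Common prefix: 'd'
Factored: A -> d A', A' -> if x | ( a


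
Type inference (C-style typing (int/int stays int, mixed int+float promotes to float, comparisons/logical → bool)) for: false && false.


Operand types: bool && bool
Rule: logical operators take bool operands and yield bool
Result type: bool


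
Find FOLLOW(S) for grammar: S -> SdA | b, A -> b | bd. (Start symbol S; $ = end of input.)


$ ∈ FOLLOW(S). For each A -> αBβ: add FIRST(β)\{ε} to FOLLOW(B); if β nullable, add FOLLOW(A).
FOLLOW(S) = {$, d}


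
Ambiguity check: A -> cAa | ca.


balanced c^n…a^n: each string has a unique parse
Unambiguous


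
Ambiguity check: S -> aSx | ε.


balanced a^n…x^n: each string has a unique parse
Unambiguous


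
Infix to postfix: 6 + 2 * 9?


* has higher precedence, evaluate 2*9 first
Postfix: 6 2 9 * +


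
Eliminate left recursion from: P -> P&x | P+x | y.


Left-recursive alternatives: P&x, P+x; non-recursive: y
Introduce P': P -> yP', P' -> &xP' | +xP' | ε


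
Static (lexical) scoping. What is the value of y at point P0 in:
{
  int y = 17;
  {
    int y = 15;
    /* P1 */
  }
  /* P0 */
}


y declared in the same block as P0
y = 17


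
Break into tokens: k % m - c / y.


Scan left to right, longest-match per lexeme
Tokens: ID(k), OP(%), ID(m), OP(-), ID(c), OP(/), ID(y)


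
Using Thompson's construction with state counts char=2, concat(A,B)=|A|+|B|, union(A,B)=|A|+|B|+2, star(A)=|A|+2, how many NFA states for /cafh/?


Syntax tree has 4 char leaf(s), 0 union(s), 0 star(s)
chars contribute 4×2 = 8; each union adds +2; each star adds +2
Total: 8 + 0 + 0 = 8 states


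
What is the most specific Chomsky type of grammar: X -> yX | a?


Right-linear: every RHS is a terminal or a terminal followed by one nonterminal
Classification: Type 3 (Regular)


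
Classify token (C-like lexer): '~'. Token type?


Pattern: operator symbol
Type: OPERATOR


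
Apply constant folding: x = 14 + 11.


14 + 11 = 25 at compile time
Optimized: x = 25


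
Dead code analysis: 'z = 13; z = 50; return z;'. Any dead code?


first assignment to z is overwritten before any read
Dead: 'z = 13'


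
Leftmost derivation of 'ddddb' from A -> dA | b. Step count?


Derivation: A => dA => ddA => dddA => ddddA => ddddb
Steps: 5


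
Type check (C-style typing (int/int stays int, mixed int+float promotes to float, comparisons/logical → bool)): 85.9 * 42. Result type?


Operand types: float * int
Rule: mixed int/float promotes to float; int/int stays int
Result type: float


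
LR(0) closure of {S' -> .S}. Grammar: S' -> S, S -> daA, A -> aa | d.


Start: S' -> .S
For each item with dot before a nonterminal B, add B -> .γ for every B-production
Closure: [S' -> .S, S -> .daA]


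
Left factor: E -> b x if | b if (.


Common prefix: 'b'
Factored: E -> b E', E' -> x if | if (


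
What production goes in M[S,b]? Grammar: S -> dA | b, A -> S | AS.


For [S, b]: 'b' ∈ FIRST(b)
Entry: S -> b


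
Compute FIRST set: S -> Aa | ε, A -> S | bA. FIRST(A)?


Per alternative of A: FIRST(S) = {a, b, ε}; FIRST(bA) = {b}
FIRST(A) = {a, b, ε}


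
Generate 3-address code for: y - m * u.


Break into single-operator statements:
t1 = m * u
t2 = y - t1


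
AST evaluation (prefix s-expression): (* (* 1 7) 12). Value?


Evaluate inner: (* 1 7) = 7
Evaluate root: (* 7 12) = 84
Result: 84


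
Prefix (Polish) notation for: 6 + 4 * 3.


'*' binds tighter: tree is (+ 6 (* 4 3))
Prefix: + 6 * 4 3


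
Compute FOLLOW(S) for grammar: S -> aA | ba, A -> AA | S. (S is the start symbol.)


$ ∈ FOLLOW(S). For each A -> αBβ: add FIRST(β)\{ε} to FOLLOW(B); if β nullable, add FOLLOW(A).
FOLLOW(S) = {$, a, b}


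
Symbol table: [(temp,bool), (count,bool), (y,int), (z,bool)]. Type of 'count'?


Lookup 'count' → type bool


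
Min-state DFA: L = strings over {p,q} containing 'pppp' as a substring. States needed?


KMP-style automaton: 4 progress states + 1 absorbing accept = 5
Minimal DFA: 5 states


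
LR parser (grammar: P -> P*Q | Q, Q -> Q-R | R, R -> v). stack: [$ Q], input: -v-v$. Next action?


shift '-' to continue Q -> Q-R
Action: shift


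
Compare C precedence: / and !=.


'/' is multiplicative (level 10); '!=' is equality (level 6)
Higher level binds tighter
'/' has higher precedence than '!='


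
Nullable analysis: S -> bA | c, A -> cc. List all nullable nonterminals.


A nonterminal is nullable iff some alternative derives ε (directly, or every symbol in it is nullable)
Nullable: {}


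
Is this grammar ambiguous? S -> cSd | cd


balanced c^n…d^n: each string has a unique parse
Unambiguous


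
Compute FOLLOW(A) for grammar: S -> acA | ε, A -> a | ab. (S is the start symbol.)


$ ∈ FOLLOW(S). For each A -> αBβ: add FIRST(β)\{ε} to FOLLOW(B); if β nullable, add FOLLOW(A).
FOLLOW(A) = {$}


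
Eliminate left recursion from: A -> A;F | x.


Left-recursive alternatives: A;F; non-recursive: x
Introduce A': A -> xA', A' -> ;FA' | ε


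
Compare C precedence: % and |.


'%' is multiplicative (level 10); '|' is bitwise OR (level 3)
Higher level binds tighter
'%' has higher precedence than '|'


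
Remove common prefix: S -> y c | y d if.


Common prefix: 'y'
Factored: S -> y S', S' -> c | d if


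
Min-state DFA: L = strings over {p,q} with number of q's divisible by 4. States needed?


Track (count of q) mod 4: states 0..3, accept at 0
Minimal DFA: 4 states


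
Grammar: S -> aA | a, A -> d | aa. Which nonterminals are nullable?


A nonterminal is nullable iff some alternative derives ε (directly, or every symbol in it is nullable)
Nullable: {}


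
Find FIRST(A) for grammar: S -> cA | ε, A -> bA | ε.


Per alternative of A: FIRST(bA) = {b}; FIRST(ε) = {ε}
FIRST(A) = {b, ε}


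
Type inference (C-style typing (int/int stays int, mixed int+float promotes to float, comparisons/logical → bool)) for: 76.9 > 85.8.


Operand types: float > float
Rule: comparison yields bool
Result type: bool


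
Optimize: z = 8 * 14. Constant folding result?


8 * 14 = 112 at compile time
Optimized: z = 112


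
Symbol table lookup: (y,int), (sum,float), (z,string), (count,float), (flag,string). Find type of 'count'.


Lookup 'count' → type float


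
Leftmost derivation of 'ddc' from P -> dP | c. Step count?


Derivation: P => dP => ddP => ddc
Steps: 3


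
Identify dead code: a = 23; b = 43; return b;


a is assigned but never read
Dead: 'a = 23'


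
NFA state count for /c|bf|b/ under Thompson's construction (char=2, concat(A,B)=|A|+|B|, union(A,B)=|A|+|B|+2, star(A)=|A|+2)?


Syntax tree has 4 char leaf(s), 2 union(s), 0 star(s)
chars contribute 4×2 = 8; each union adds +2; each star adds +2
Total: 8 + 4 + 0 = 12 states


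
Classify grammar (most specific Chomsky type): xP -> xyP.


LHS has context (more than one symbol) and |LHS| ≤ |RHS|
Classification: Type 1 (Context-Sensitive)


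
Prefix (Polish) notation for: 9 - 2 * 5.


'*' binds tighter: tree is (- 9 (* 2 5))
Prefix: - 9 * 2 5


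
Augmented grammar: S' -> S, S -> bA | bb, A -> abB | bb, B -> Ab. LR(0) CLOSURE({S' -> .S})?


Start: S' -> .S
For each item with dot before a nonterminal B, add B -> .γ for every B-production
Closure: [S' -> .S, S -> .bA, S -> .bb]


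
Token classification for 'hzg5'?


Pattern: letter/underscore followed by alphanumerics, not a keyword
Type: IDENTIFIER


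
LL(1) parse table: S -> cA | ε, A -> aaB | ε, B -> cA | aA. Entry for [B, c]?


For [B, c]: 'c' ∈ FIRST(cA)
Entry: B -> cA


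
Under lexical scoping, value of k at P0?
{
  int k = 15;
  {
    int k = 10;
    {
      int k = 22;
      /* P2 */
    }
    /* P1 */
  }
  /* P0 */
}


k declared in the same block as P0
k = 15


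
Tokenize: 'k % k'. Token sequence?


Scan left to right, longest-match per lexeme
Tokens: ID(k), OP(%), ID(k)


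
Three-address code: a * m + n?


Break into single-operator statements:
t1 = a * m
t2 = t1 + n


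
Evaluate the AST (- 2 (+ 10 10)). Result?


Evaluate inner: (+ 10 10) = 20
Evaluate root: (- 2 20) = -18
Result: -18


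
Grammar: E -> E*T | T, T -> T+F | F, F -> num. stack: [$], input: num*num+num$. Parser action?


no handle on stack; shift 'num'
Action: shift


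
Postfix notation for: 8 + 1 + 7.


Left to right (same or higher precedence on left)
Postfix: 8 1 + 7 +


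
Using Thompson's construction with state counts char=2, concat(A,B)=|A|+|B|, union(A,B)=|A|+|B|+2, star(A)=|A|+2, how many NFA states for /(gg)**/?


Syntax tree has 2 char leaf(s), 0 union(s), 2 star(s)
chars contribute 2×2 = 4; each union adds +2; each star adds +2
Total: 4 + 0 + 4 = 8 states


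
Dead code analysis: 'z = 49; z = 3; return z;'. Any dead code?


first assignment to z is overwritten before any read
Dead: 'z = 49'


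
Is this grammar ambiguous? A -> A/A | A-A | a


'a/a-a' has two parse trees (no precedence encoded between / and -)
Ambiguous


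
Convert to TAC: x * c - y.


Break into single-operator statements:
t1 = x * c
t2 = t1 - y


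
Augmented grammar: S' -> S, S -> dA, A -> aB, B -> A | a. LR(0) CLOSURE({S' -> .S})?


Start: S' -> .S
For each item with dot before a nonterminal B, add B -> .γ for every B-production
Closure: [S' -> .S, S -> .dA]


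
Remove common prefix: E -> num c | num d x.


Common prefix: 'num'
Factored: E -> num E', E' -> c | d x


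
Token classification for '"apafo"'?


Pattern: double-quoted sequence
Type: STRING_LITERAL


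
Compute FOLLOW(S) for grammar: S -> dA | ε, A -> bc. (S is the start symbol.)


$ ∈ FOLLOW(S). For each A -> αBβ: add FIRST(β)\{ε} to FOLLOW(B); if β nullable, add FOLLOW(A).
FOLLOW(S) = {$}


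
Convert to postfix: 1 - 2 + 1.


Left to right (same or higher precedence on left)
Postfix: 1 2 - 1 +


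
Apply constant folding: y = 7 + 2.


7 + 2 = 9 at compile time
Optimized: y = 9


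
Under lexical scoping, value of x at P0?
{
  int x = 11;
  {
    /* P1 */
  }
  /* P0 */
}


x declared in the same block as P0
x = 11


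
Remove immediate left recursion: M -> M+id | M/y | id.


Left-recursive alternatives: M+id, M/y; non-recursive: id
Introduce M': M -> idM', M' -> +idM' | /yM' | ε


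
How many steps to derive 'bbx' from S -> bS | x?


Derivation: S => bS => bbS => bbx
Steps: 3


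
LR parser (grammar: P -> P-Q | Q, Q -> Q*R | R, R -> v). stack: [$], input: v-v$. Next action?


no handle on stack; shift 'v'
Action: shift


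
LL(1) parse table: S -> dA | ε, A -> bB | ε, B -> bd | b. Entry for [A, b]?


For [A, b]: 'b' ∈ FIRST(bB)
Entry: A -> bB


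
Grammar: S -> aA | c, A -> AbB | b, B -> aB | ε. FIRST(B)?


Per alternative of B: FIRST(aB) = {a}; FIRST(ε) = {ε}
FIRST(B) = {a, ε}


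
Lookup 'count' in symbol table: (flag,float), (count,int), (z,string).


Lookup 'count' → type int


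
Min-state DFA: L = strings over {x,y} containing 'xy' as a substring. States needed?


KMP-style automaton: 2 progress states + 1 absorbing accept = 3
Minimal DFA: 3 states


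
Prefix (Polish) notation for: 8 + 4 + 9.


left-to-right (same/higher precedence on left): tree is (+ (+ 8 4) 9)
Prefix: + + 8 4 9


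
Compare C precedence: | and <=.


'<=' is relational (level 7); '|' is bitwise OR (level 3)
Higher level binds tighter
'<=' has higher precedence than '|'


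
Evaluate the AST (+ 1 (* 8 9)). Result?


Evaluate inner: (* 8 9) = 72
Evaluate root: (+ 1 72) = 73
Result: 73


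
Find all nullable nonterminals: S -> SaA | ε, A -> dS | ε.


A nonterminal is nullable iff some alternative derives ε (directly, or every symbol in it is nullable)
Nullable: {A, S}


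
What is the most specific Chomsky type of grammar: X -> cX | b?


Right-linear: every RHS is a terminal or a terminal followed by one nonterminal
Classification: Type 3 (Regular)


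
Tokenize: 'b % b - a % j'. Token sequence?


Scan left to right, longest-match per lexeme
Tokens: ID(b), OP(%), ID(b), OP(-), ID(a), OP(%), ID(j)


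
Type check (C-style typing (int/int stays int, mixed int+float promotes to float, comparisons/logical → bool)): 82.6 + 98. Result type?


Operand types: float + int
Rule: mixed int/float promotes to float; int/int stays int
Result type: float


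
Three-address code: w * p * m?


Break into single-operator statements:
t1 = w * p
t2 = t1 * m


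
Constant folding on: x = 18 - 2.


18 - 2 = 16 at compile time
Optimized: x = 16


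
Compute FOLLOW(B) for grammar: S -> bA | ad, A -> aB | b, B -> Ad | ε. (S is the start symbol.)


$ ∈ FOLLOW(S). For each A -> αBβ: add FIRST(β)\{ε} to FOLLOW(B); if β nullable, add FOLLOW(A).
FOLLOW(B) = {$, d}


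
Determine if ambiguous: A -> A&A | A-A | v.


'v&v-v' has two parse trees (no precedence encoded between & and -)
Ambiguous


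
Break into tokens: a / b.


Scan left to right, longest-match per lexeme
Tokens: ID(a), OP(/), ID(b)


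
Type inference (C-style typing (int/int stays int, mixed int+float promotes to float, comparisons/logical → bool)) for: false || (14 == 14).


Operand types: bool || bool
Rule: logical operators take bool operands and yield bool
Result type: bool


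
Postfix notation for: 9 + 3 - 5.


Left to right (same or higher precedence on left)
Postfix: 9 3 + 5 -


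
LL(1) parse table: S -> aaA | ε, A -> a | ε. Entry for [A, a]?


For [A, a]: 'a' ∈ FIRST(a)
Entry: A -> a


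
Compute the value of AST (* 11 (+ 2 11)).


Evaluate inner: (+ 2 11) = 13
Evaluate root: (* 11 13) = 143
Result: 143


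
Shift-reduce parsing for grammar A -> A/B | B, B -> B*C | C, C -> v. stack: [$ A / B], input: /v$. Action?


handle 'A/B' on top; lookahead ∈ FOLLOW(A) = {/, $}
Action: reduce (A -> A/B)


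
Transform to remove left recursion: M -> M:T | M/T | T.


Left-recursive alternatives: M:T, M/T; non-recursive: T
Introduce M': M -> TM', M' -> :TM' | /TM' | ε


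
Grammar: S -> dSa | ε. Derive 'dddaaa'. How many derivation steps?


Derivation: S => dSa => ddSaa => dddSaaa => dddaaa
Steps: 4


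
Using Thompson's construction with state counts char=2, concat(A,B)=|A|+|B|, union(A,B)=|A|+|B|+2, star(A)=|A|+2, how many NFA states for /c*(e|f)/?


Syntax tree has 3 char leaf(s), 1 union(s), 1 star(s)
chars contribute 3×2 = 6; each union adds +2; each star adds +2
Total: 6 + 2 + 2 = 10 states


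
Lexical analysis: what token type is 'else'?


Pattern: reserved word
Type: KEYWORD


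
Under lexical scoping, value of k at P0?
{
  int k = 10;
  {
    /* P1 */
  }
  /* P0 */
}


k declared in the same block as P0
k = 10


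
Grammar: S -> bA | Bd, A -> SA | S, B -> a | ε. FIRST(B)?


Per alternative of B: FIRST(a) = {a}; FIRST(ε) = {ε}
FIRST(B) = {a, ε}


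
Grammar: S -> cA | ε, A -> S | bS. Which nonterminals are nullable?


A nonterminal is nullable iff some alternative derives ε (directly, or every symbol in it is nullable)
Nullable: {A, S}


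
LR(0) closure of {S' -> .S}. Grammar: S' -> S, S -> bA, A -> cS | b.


Start: S' -> .S
For each item with dot before a nonterminal B, add B -> .γ for every B-production
Closure: [S' -> .S, S -> .bA]


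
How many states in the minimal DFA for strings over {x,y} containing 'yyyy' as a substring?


KMP-style automaton: 4 progress states + 1 absorbing accept = 5
Minimal DFA: 5 states


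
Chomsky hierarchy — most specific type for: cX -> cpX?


LHS has context (more than one symbol) and |LHS| ≤ |RHS|
Classification: Type 1 (Context-Sensitive)


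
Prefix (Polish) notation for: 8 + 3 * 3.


'*' binds tighter: tree is (+ 8 (* 3 3))
Prefix: + 8 * 3 3


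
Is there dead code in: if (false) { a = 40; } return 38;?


condition is constant false, so the whole block is unreachable
Dead: 'if (false) { a = 40; }'


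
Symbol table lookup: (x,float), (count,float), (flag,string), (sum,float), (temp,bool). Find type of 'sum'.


Lookup 'sum' → type float


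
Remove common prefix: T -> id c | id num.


Common prefix: 'id'
Factored: T -> id T', T' -> c | num


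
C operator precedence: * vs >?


'*' is multiplicative (level 10); '>' is relational (level 7)
Higher level binds tighter
'*' has higher precedence than '>'


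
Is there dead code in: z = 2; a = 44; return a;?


z is assigned but never read
Dead: 'z = 2'


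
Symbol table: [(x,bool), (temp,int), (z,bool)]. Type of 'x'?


Lookup 'x' → type bool


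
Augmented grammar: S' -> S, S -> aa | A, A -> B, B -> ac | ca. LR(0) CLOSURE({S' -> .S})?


Start: S' -> .S
For each item with dot before a nonterminal B, add B -> .γ for every B-production
Closure: [S' -> .S, S -> .aa, S -> .A, A -> .B, B -> .ac, B -> .ca]


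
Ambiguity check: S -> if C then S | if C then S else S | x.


dangling else: 'if C then if C then x else x' parses two ways
Ambiguous


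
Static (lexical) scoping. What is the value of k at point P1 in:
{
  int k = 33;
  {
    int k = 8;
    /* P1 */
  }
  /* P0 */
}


k declared in the same block as P1
k = 8


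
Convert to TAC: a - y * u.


Break into single-operator statements:
t1 = y * u
t2 = a - t1


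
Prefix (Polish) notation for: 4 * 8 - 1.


left-to-right (same/higher precedence on left): tree is (- (* 4 8) 1)
Prefix: - * 4 8 1


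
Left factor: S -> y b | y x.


Common prefix: 'y'
Factored: S -> y S', S' -> b | x


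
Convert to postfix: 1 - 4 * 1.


* has higher precedence, evaluate 4*1 first
Postfix: 1 4 1 * -


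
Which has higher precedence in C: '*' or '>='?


'*' is multiplicative (level 10); '>=' is relational (level 7)
Higher level binds tighter
'*' has higher precedence than '>='


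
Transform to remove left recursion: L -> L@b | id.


Left-recursive alternatives: L@b; non-recursive: id
Introduce L': L -> idL', L' -> @bL' | ε


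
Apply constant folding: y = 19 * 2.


19 * 2 = 38 at compile time
Optimized: y = 38


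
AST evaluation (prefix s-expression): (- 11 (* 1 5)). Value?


Evaluate inner: (* 1 5) = 5
Evaluate root: (- 11 5) = 6
Result: 6


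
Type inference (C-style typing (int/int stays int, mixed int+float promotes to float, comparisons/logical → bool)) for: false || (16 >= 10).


Operand types: bool || bool
Rule: logical operators take bool operands and yield bool
Result type: bool


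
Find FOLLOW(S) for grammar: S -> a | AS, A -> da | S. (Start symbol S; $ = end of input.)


$ ∈ FOLLOW(S). For each A -> αBβ: add FIRST(β)\{ε} to FOLLOW(B); if β nullable, add FOLLOW(A).
FOLLOW(S) = {$, a, d}


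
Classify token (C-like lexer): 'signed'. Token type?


Pattern: reserved word
Type: KEYWORD


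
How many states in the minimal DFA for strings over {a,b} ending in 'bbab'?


Track the longest suffix of input matching a prefix of 'bbab': 5 classes (prefixes of length 0..4)
Minimal DFA: 5 states


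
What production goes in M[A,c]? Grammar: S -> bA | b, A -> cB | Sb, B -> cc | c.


For [A, c]: 'c' ∈ FIRST(cB)
Entry: A -> cB


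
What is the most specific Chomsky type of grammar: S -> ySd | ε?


Single nonterminal LHS, but y^n d^n is not regular
Classification: Type 2 (Context-Free)


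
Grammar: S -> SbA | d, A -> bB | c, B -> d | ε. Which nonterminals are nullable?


A nonterminal is nullable iff some alternative derives ε (directly, or every symbol in it is nullable)
Nullable: {B}


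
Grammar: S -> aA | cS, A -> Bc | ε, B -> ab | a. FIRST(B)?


Per alternative of B: FIRST(ab) = {a}; FIRST(a) = {a}
FIRST(B) = {a}


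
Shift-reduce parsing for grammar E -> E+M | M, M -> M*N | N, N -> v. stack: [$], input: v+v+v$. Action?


no handle on stack; shift 'v'
Action: shift


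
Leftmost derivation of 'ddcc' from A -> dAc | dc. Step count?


Derivation: A => dAc => ddcc
Steps: 2


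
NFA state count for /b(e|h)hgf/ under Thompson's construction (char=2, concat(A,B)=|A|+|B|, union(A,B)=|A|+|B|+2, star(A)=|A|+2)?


Syntax tree has 6 char leaf(s), 1 union(s), 0 star(s)
chars contribute 6×2 = 12; each union adds +2; each star adds +2
Total: 12 + 2 + 0 = 14 states


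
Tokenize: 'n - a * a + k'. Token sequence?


Scan left to right, longest-match per lexeme
Tokens: ID(n), OP(-), ID(a), OP(*), ID(a), OP(+), ID(k)


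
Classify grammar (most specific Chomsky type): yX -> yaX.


LHS has context (more than one symbol) and |LHS| ≤ |RHS|
Classification: Type 1 (Context-Sensitive)


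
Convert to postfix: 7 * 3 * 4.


Left to right (same or higher precedence on left)
Postfix: 7 3 * 4 *


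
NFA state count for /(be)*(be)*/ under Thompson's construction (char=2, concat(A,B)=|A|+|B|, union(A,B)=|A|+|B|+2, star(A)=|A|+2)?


Syntax tree has 4 char leaf(s), 0 union(s), 2 star(s)
chars contribute 4×2 = 8; each union adds +2; each star adds +2
Total: 8 + 0 + 4 = 12 states


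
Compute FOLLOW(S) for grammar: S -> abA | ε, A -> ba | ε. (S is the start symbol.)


$ ∈ FOLLOW(S). For each A -> αBβ: add FIRST(β)\{ε} to FOLLOW(B); if β nullable, add FOLLOW(A).
FOLLOW(S) = {$}


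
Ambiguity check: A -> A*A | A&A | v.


'v*v&v' has two parse trees (no precedence encoded between * and &)
Ambiguous


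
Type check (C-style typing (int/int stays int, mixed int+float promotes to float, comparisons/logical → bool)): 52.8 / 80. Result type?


Operand types: float / int
Rule: mixed int/float promotes to float; int/int stays int
Result type: float


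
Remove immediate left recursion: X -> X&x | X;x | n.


Left-recursive alternatives: X&x, X;x; non-recursive: n
Introduce X': X -> nX', X' -> &xX' | ;xX' | ε


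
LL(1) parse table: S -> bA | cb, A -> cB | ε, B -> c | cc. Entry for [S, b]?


For [S, b]: 'b' ∈ FIRST(bA)
Entry: S -> bA


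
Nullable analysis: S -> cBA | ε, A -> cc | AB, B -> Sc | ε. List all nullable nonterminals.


A nonterminal is nullable iff some alternative derives ε (directly, or every symbol in it is nullable)
Nullable: {B, S}


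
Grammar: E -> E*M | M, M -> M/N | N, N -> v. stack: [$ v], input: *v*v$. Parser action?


'v' on top is the handle for N -> v
Action: reduce (N -> v)


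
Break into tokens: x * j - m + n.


Scan left to right, longest-match per lexeme
Tokens: ID(x), OP(*), ID(j), OP(-), ID(m), OP(+), ID(n)


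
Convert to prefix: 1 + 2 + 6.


left-to-right (same/higher precedence on left): tree is (+ (+ 1 2) 6)
Prefix: + + 1 2 6


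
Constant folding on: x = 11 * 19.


11 * 19 = 209 at compile time
Optimized: x = 209


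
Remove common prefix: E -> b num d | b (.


Common prefix: 'b'
Factored: E -> b E', E' -> num d | (


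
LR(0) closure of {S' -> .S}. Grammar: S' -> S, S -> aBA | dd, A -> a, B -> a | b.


Start: S' -> .S
For each item with dot before a nonterminal B, add B -> .γ for every B-production
Closure: [S' -> .S, S -> .aBA, S -> .dd]


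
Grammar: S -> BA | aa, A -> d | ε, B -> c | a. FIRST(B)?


Per alternative of B: FIRST(c) = {c}; FIRST(a) = {a}
FIRST(B) = {a, c}


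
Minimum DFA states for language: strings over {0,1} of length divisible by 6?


Track length mod 6: states 0..5, accept at 0
Minimal DFA: 6 states


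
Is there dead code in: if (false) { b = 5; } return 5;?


condition is constant false, so the whole block is unreachable
Dead: 'if (false) { b = 5; }'


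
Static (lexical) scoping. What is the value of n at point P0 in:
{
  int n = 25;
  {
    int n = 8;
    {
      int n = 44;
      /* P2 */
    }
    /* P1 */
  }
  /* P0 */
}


n declared in the same block as P0
n = 25


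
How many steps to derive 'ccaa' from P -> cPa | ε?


Derivation: P => cPa => ccPaa => ccaa
Steps: 3


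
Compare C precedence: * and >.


'*' is multiplicative (level 10); '>' is relational (level 7)
Higher level binds tighter
'*' has higher precedence than '>'


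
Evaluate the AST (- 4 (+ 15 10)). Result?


Evaluate inner: (+ 15 10) = 25
Evaluate root: (- 4 25) = -21
Result: -21


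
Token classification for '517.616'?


Pattern: digits with a decimal point
Type: FLOAT_LITERAL


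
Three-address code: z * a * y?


Break into single-operator statements:
t1 = z * a
t2 = t1 * y


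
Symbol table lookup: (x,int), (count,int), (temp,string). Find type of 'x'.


Lookup 'x' → type int


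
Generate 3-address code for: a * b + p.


Break into single-operator statements:
t1 = a * b
t2 = t1 + p


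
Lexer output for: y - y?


Scan left to right, longest-match per lexeme
Tokens: ID(y), OP(-), ID(y)


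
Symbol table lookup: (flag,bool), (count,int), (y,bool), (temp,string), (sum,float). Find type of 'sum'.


Lookup 'sum' → type float


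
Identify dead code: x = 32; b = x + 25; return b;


x is read by b's definition; b is returned
No dead code


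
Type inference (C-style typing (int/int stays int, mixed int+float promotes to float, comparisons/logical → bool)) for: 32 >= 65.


Operand types: int >= int
Rule: comparison yields bool
Result type: bool


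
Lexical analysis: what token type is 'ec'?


Pattern: letter/underscore followed by alphanumerics, not a keyword
Type: IDENTIFIER


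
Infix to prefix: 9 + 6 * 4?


'*' binds tighter: tree is (+ 9 (* 6 4))
Prefix: + 9 * 6 4


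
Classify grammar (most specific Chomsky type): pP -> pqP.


LHS has context (more than one symbol) and |LHS| ≤ |RHS|
Classification: Type 1 (Context-Sensitive)


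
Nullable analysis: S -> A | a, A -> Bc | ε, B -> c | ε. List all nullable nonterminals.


A nonterminal is nullable iff some alternative derives ε (directly, or every symbol in it is nullable)
Nullable: {A, B, S}


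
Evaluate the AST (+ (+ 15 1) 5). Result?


Evaluate inner: (+ 15 1) = 16
Evaluate root: (+ 16 5) = 21
Result: 21


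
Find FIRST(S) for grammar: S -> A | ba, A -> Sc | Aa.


Per alternative of S: FIRST(A) = {b}; FIRST(ba) = {b}
FIRST(S) = {b}


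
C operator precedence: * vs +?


'*' is multiplicative (level 10); '+' is additive (level 9)
Higher level binds tighter
'*' has higher precedence than '+'


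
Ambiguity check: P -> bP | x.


right-linear, alternatives start with distinct terminals 'b' vs 'x': unique leftmost derivation
Unambiguous


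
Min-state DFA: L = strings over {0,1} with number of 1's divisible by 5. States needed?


Track (count of 1) mod 5: states 0..4, accept at 0
Minimal DFA: 5 states


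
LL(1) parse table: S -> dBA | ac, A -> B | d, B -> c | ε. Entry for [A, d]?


For [A, d]: 'd' ∈ FIRST(d)
Entry: A -> d


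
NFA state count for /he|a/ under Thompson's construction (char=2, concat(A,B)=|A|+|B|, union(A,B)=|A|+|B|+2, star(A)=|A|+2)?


Syntax tree has 3 char leaf(s), 1 union(s), 0 star(s)
chars contribute 3×2 = 6; each union adds +2; each star adds +2
Total: 6 + 2 + 0 = 8 states


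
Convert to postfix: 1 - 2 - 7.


Left to right (same or higher precedence on left)
Postfix: 1 2 - 7 -


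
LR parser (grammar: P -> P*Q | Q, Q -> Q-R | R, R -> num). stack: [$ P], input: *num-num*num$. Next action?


shift '*' to continue P -> P*Q
Action: shift


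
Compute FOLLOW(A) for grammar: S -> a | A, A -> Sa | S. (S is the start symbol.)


$ ∈ FOLLOW(S). For each A -> αBβ: add FIRST(β)\{ε} to FOLLOW(B); if β nullable, add FOLLOW(A).
FOLLOW(A) = {$, a}


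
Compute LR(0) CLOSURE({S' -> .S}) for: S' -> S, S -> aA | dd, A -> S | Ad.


Start: S' -> .S
For each item with dot before a nonterminal B, add B -> .γ for every B-production
Closure: [S' -> .S, S -> .aA, S -> .dd]


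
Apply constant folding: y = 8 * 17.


8 * 17 = 136 at compile time
Optimized: y = 136


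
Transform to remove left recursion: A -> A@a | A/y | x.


Left-recursive alternatives: A@a, A/y; non-recursive: x
Introduce A': A -> xA', A' -> @aA' | /yA' | ε


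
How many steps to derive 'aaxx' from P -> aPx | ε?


Derivation: P => aPx => aaPxx => aaxx
Steps: 3


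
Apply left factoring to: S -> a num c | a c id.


Common prefix: 'a'
Factored: S -> a S', S' -> num c | c id


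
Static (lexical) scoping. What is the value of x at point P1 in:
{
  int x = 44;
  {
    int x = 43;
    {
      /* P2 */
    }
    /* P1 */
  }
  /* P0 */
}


x declared in the same block as P1
x = 43


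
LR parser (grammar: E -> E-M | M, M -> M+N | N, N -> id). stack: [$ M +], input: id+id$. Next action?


no handle; shift 'id'
Action: shift


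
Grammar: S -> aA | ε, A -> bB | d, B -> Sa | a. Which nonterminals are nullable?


A nonterminal is nullable iff some alternative derives ε (directly, or every symbol in it is nullable)
Nullable: {S}


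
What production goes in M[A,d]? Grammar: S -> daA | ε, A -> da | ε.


For [A, d]: 'd' ∈ FIRST(da)
Entry: A -> da


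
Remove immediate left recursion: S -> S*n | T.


Left-recursive alternatives: S*n; non-recursive: T
Introduce S': S -> TS', S' -> *nS' | ε


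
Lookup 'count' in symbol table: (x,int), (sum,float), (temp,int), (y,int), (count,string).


Lookup 'count' → type string


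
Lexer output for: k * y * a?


Scan left to right, longest-match per lexeme
Tokens: ID(k), OP(*), ID(y), OP(*), ID(a)


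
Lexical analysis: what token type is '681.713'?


Pattern: digits with a decimal point
Type: FLOAT_LITERAL


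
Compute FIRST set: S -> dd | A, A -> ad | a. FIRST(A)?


Per alternative of A: FIRST(ad) = {a}; FIRST(a) = {a}
FIRST(A) = {a}


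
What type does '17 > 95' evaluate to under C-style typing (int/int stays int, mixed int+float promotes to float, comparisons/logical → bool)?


Operand types: int > int
Rule: comparison yields bool
Result type: bool


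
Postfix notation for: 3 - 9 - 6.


Left to right (same or higher precedence on left)
Postfix: 3 9 - 6 -


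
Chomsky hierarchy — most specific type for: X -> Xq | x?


Left-linear: every RHS is a terminal or one nonterminal followed by a terminal
Classification: Type 3 (Regular)


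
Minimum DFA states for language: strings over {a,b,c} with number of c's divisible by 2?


Track (count of c) mod 2: states 0..1, accept at 0
Minimal DFA: 2 states


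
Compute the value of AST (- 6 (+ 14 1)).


Evaluate inner: (+ 14 1) = 15
Evaluate root: (- 6 15) = -9
Result: -9


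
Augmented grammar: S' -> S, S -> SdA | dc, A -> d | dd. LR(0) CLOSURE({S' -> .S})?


Start: S' -> .S
For each item with dot before a nonterminal B, add B -> .γ for every B-production
Closure: [S' -> .S, S -> .SdA, S -> .dc]


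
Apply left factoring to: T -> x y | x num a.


Common prefix: 'x'
Factored: T -> x T', T' -> y | num a


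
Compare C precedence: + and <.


'+' is additive (level 9); '<' is relational (level 7)
Higher level binds tighter
'+' has higher precedence than '<'


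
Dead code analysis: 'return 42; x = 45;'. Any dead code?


statement follows a return and is unreachable
Dead: 'x = 45'


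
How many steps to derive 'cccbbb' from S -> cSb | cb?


Derivation: S => cSb => ccSbb => cccbbb
Steps: 3


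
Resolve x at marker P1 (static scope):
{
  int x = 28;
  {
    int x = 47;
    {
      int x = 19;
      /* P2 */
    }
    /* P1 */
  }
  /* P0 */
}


x declared in the same block as P1
x = 47


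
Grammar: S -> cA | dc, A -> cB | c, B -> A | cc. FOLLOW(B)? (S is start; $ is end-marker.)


$ ∈ FOLLOW(S). For each A -> αBβ: add FIRST(β)\{ε} to FOLLOW(B); if β nullable, add FOLLOW(A).
FOLLOW(B) = {$}


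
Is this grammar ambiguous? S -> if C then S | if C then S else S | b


dangling else: 'if C then if C then b else b' parses two ways
Ambiguous


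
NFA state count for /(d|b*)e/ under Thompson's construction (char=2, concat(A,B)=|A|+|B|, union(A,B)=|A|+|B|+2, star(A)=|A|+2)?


Syntax tree has 3 char leaf(s), 1 union(s), 1 star(s)
chars contribute 3×2 = 6; each union adds +2; each star adds +2
Total: 6 + 2 + 2 = 10 states


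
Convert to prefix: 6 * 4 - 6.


left-to-right (same/higher precedence on left): tree is (- (* 6 4) 6)
Prefix: - * 6 4 6


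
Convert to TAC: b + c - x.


Break into single-operator statements:
t1 = b + c
t2 = t1 - x


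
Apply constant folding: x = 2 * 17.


2 * 17 = 34 at compile time
Optimized: x = 34


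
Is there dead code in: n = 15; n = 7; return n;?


first assignment to n is overwritten before any read
Dead: 'n = 15'


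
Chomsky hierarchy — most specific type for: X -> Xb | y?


Left-linear: every RHS is a terminal or one nonterminal followed by a terminal
Classification: Type 3 (Regular)


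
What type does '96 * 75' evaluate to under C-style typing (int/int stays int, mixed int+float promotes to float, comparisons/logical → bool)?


Operand types: int * int
Rule: mixed int/float promotes to float; int/int stays int
Result type: int


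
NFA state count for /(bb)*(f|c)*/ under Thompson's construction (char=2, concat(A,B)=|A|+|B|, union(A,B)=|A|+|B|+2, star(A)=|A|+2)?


Syntax tree has 4 char leaf(s), 1 union(s), 2 star(s)
chars contribute 4×2 = 8; each union adds +2; each star adds +2
Total: 8 + 2 + 4 = 14 states


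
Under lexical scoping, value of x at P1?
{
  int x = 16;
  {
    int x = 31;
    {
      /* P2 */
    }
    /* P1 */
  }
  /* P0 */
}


x declared in the same block as P1
x = 31


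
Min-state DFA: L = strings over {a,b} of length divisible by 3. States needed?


Track length mod 3: states 0..2, accept at 0
Minimal DFA: 3 states


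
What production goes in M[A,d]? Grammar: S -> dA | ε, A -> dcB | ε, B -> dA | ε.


For [A, d]: 'd' ∈ FIRST(dcB)
Entry: A -> dcB


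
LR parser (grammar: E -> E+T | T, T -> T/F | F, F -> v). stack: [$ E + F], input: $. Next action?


'F' (not preceded by T/) is the handle for T -> F
Action: reduce (T -> F)


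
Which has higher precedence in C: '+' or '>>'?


'+' is additive (level 9); '>>' is shift (level 8)
Higher level binds tighter
'+' has higher precedence than '>>'


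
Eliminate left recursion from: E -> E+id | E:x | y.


Left-recursive alternatives: E+id, E:x; non-recursive: y
Introduce E': E -> yE', E' -> +idE' | :xE' | ε
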